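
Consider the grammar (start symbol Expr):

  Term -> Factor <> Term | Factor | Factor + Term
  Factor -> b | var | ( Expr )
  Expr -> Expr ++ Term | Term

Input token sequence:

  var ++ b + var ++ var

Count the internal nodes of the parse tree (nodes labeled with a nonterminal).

[Expr [Expr [Expr [Term [Factor var]]] ++ [Term [Factor b] + [Term [Factor var]]]] ++ [Term [Factor var]]]

11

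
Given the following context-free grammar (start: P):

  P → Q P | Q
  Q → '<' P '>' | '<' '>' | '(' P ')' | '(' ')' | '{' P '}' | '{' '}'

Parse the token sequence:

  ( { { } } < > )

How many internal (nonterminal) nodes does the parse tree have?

8

[P [Q ( [P [Q { [P [Q { }]] }] [P [Q < >]]] )]]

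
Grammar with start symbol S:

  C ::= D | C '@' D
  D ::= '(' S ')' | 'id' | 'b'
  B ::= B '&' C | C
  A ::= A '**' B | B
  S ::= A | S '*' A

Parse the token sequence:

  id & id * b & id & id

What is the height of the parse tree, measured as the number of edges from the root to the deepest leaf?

7

[S [S [A [B [B [C [D id]]] & [C [D id]]]]] * [A [B [B [B [C [D b]]] & [C [D id]]] & [C [D id]]]]]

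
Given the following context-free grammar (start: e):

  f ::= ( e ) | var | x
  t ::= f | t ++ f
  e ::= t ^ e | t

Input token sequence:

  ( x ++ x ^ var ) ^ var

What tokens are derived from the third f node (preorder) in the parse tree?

x

[e [t [f ( [e [t [t [f x]] ++ [f x]] ^ [e [t [f var]]]] )]] ^ [e [t [f var]]]]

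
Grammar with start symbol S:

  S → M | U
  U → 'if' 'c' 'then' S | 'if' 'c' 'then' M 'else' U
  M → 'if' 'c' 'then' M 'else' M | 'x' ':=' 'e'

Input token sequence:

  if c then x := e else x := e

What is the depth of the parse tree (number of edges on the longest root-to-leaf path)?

3

[S [M if c then [M x := e] else [M x := e]]]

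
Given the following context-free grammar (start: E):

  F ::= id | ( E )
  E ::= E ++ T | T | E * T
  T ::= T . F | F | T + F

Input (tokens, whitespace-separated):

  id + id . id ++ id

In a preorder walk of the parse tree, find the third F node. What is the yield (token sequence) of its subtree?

[E [E [T [T [T [F id]] + [F id]] . [F id]]] ++ [T [F id]]]

id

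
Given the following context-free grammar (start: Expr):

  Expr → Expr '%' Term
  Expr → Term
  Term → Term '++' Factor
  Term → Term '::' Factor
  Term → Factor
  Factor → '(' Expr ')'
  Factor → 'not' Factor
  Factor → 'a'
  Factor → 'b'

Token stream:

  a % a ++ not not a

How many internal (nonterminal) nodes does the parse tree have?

10

[Expr [Expr [Term [Factor a]]] % [Term [Term [Factor a]] ++ [Factor not [Factor not [Factor a]]]]]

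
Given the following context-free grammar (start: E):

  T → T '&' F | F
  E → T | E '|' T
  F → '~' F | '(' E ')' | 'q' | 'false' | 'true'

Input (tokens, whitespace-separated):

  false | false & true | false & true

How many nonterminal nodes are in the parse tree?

13

[E [E [E [T [F false]]] | [T [T [F false]] & [F true]]] | [T [T [F false]] & [F true]]]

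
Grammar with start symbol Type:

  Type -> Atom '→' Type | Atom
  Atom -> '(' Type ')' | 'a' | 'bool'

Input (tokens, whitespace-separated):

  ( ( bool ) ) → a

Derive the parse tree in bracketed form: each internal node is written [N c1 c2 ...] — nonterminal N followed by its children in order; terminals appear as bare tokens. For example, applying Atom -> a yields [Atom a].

Type
Atom → Type
( Type ) → Type
( Atom ) → Type
( ( Type ) ) → Type
( ( Atom ) ) → Type
( ( bool ) ) → Type
( ( bool ) ) → Atom
( ( bool ) ) → a

[Type [Atom ( [Type [Atom ( [Type [Atom bool]] )]] )] → [Type [Atom a]]]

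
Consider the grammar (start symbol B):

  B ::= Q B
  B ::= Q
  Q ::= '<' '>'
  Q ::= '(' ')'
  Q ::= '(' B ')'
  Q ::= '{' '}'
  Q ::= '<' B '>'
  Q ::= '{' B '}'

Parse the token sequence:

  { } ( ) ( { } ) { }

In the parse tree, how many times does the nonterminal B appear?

5

[B [Q { }] [B [Q ( )] [B [Q ( [B [Q { }]] )] [B [Q { }]]]]]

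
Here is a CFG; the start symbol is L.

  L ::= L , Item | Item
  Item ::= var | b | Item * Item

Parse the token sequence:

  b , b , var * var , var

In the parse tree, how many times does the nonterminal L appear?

[L [L [L [L [Item b]] , [Item b]] , [Item [Item var] * [Item var]]] , [Item var]]

4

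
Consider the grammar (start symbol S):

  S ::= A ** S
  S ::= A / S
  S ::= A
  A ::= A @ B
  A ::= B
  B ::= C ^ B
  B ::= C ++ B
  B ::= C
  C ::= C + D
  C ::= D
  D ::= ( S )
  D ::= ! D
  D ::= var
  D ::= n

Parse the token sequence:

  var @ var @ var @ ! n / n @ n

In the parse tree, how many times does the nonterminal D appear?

[S [A [A [A [A [B [C [D var]]]] @ [B [C [D var]]]] @ [B [C [D var]]]] @ [B [C [D ! [D n]]]]] / [S [A [A [B [C [D n]]]] @ [B [C [D n]]]]]]

7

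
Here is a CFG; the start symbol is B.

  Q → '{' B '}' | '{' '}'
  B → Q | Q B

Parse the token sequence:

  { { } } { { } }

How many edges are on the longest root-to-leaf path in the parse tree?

[B [Q { [B [Q { }]] }] [B [Q { [B [Q { }]] }]]]

5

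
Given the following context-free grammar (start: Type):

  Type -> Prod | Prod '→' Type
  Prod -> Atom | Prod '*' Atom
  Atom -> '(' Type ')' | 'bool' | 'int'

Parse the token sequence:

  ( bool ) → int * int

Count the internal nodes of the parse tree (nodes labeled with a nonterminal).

[Type [Prod [Atom ( [Type [Prod [Atom bool]]] )]] → [Type [Prod [Prod [Atom int]] * [Atom int]]]]

11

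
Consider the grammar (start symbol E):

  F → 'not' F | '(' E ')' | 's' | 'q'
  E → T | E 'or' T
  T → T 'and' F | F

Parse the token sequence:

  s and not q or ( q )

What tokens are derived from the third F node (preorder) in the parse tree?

q

[E [E [T [T [F s]] and [F not [F q]]]] or [T [F ( [E [T [F q]]] )]]]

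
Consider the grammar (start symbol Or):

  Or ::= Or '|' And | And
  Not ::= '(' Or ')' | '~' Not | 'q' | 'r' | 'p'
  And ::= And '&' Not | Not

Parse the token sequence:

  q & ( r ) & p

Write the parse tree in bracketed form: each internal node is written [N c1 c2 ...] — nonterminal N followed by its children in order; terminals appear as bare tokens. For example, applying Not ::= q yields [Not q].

[Or [And [And [And [Not q]] & [Not ( [Or [And [Not r]]] )]] & [Not p]]]

Or
And
And & Not
And & Not & Not
Not & Not & Not
q & Not & Not
q & ( Or ) & Not
q & ( And ) & Not
q & ( Not ) & Not
q & ( r ) & Not
q & ( r ) & p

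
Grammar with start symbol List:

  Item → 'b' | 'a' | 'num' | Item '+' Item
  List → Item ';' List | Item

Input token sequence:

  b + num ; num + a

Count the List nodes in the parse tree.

[List [Item [Item b] + [Item num]] ; [List [Item [Item num] + [Item a]]]]

2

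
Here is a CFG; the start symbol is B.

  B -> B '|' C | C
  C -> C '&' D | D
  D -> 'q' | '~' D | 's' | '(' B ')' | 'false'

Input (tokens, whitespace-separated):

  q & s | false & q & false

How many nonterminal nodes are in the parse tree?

[B [B [C [C [D q]] & [D s]]] | [C [C [C [D false]] & [D q]] & [D false]]]

12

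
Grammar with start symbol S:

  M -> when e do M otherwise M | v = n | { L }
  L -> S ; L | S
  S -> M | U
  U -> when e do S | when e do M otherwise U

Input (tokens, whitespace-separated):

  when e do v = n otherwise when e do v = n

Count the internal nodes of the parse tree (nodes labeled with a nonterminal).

[S [U when e do [M v = n] otherwise [U when e do [S [M v = n]]]]]

6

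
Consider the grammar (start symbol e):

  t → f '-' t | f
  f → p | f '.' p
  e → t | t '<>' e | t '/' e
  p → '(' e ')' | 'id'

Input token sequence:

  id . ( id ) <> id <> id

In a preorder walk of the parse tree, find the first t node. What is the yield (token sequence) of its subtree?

[e [t [f [f [p id]] . [p ( [e [t [f [p id]]]] )]]] <> [e [t [f [p id]]] <> [e [t [f [p id]]]]]]

id . ( id )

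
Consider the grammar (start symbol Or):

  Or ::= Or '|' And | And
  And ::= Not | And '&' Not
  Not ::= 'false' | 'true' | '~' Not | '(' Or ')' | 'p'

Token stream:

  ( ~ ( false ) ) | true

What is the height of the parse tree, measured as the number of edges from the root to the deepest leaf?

[Or [Or [And [Not ( [Or [And [Not ~ [Not ( [Or [And [Not false]]] )]]]] )]]] | [And [Not true]]]

11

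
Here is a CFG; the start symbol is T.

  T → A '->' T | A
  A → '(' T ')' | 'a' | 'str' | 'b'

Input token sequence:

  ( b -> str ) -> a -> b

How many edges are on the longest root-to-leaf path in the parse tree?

[T [A ( [T [A b] -> [T [A str]]] )] -> [T [A a] -> [T [A b]]]]

5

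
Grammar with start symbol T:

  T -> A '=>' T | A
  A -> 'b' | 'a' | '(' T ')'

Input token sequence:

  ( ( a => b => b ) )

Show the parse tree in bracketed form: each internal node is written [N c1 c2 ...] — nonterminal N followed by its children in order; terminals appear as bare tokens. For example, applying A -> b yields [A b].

T
A
( T )
( A )
( ( T ) )
( ( A => T ) )
( ( a => T ) )
( ( a => A => T ) )
( ( a => b => T ) )
( ( a => b => A ) )
( ( a => b => b ) )

[T [A ( [T [A ( [T [A a] => [T [A b] => [T [A b]]]] )]] )]]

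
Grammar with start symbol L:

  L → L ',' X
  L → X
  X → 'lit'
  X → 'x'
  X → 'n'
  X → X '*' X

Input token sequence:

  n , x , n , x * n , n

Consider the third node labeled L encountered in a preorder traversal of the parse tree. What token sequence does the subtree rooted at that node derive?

n , x , n

[L [L [L [L [L [X n]] , [X x]] , [X n]] , [X [X x] * [X n]]] , [X n]]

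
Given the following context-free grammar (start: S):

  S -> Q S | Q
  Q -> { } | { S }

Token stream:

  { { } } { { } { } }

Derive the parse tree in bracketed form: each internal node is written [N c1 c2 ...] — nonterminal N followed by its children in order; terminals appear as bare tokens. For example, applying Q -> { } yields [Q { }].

S
Q S
{ S } S
{ Q } S
{ { } } S
{ { } } Q
{ { } } { S }
{ { } } { Q S }
{ { } } { { } S }
{ { } } { { } Q }
{ { } } { { } { } }

[S [Q { [S [Q { }]] }] [S [Q { [S [Q { }] [S [Q { }]]] }]]]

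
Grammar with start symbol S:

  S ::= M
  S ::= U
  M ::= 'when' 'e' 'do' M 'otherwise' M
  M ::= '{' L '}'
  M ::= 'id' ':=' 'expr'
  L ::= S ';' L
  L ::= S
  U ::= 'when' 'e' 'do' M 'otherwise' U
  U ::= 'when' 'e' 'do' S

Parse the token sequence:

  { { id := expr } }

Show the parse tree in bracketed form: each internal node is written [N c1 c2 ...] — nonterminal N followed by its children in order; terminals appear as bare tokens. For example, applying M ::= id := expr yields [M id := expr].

S
M
{ L }
{ S }
{ M }
{ { L } }
{ { S } }
{ { M } }
{ { id := expr } }

[S [M { [L [S [M { [L [S [M id := expr]]] }]]] }]]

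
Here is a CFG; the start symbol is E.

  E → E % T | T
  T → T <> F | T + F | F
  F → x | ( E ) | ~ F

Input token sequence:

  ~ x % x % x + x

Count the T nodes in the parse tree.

4

[E [E [E [T [F ~ [F x]]]] % [T [F x]]] % [T [T [F x]] + [F x]]]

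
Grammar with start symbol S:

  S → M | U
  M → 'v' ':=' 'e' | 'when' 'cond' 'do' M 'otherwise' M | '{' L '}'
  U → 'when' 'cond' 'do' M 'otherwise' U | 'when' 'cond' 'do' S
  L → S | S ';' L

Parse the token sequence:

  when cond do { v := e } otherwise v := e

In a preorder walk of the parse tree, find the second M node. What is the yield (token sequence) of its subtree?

[S [M when cond do [M { [L [S [M v := e]]] }] otherwise [M v := e]]]

{ v := e }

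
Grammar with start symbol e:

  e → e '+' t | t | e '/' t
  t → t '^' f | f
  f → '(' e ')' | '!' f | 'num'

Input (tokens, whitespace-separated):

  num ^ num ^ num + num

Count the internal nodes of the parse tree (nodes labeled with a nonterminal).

10

[e [e [t [t [t [f num]] ^ [f num]] ^ [f num]]] + [t [f num]]]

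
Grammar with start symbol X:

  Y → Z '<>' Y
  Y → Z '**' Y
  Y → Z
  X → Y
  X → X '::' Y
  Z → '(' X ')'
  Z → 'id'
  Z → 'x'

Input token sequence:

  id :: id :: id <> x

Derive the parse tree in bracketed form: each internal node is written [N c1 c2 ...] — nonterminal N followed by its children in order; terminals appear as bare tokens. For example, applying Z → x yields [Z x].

X
X :: Y
X :: Y :: Y
Y :: Y :: Y
Z :: Y :: Y
id :: Y :: Y
id :: Z :: Y
id :: id :: Y
id :: id :: Z <> Y
id :: id :: id <> Y
id :: id :: id <> Z
id :: id :: id <> x

[X [X [X [Y [Z id]]] :: [Y [Z id]]] :: [Y [Z id] <> [Y [Z x]]]]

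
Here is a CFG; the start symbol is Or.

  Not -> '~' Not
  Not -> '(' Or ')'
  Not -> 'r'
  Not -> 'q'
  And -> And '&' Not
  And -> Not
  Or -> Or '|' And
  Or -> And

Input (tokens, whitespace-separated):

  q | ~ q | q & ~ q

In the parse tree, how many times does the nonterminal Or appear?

3

[Or [Or [Or [And [Not q]]] | [And [Not ~ [Not q]]]] | [And [And [Not q]] & [Not ~ [Not q]]]]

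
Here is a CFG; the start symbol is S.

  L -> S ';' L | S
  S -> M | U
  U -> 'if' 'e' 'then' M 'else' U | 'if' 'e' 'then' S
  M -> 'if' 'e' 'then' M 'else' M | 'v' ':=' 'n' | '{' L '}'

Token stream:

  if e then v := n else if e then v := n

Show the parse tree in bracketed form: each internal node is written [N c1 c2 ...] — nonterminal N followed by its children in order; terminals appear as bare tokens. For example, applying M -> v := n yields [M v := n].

S
U
if e then M else U
if e then v := n else U
if e then v := n else if e then S
if e then v := n else if e then M
if e then v := n else if e then v := n

[S [U if e then [M v := n] else [U if e then [S [M v := n]]]]]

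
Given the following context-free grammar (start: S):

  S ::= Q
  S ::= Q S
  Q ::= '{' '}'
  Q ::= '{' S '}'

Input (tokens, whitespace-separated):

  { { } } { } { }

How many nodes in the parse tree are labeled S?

[S [Q { [S [Q { }]] }] [S [Q { }] [S [Q { }]]]]

4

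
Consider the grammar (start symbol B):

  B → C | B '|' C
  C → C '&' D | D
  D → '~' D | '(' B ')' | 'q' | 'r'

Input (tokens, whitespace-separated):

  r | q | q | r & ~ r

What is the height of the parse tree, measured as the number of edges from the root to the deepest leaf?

[B [B [B [B [C [D r]]] | [C [D q]]] | [C [D q]]] | [C [C [D r]] & [D ~ [D r]]]]

6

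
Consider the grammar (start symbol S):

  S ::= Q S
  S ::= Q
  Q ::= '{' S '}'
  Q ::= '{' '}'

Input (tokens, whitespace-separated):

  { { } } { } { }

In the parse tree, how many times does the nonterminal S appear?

4

[S [Q { [S [Q { }]] }] [S [Q { }] [S [Q { }]]]]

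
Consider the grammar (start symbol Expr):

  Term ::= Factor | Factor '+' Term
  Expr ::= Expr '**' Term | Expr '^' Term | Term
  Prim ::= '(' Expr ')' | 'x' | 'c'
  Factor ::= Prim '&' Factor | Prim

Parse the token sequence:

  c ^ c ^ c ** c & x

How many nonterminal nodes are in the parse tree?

[Expr [Expr [Expr [Expr [Term [Factor [Prim c]]]] ^ [Term [Factor [Prim c]]]] ^ [Term [Factor [Prim c]]]] ** [Term [Factor [Prim c] & [Factor [Prim x]]]]]

18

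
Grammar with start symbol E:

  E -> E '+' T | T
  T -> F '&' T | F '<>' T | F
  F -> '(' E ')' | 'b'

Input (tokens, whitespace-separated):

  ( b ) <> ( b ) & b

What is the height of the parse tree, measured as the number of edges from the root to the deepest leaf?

7

[E [T [F ( [E [T [F b]]] )] <> [T [F ( [E [T [F b]]] )] & [T [F b]]]]]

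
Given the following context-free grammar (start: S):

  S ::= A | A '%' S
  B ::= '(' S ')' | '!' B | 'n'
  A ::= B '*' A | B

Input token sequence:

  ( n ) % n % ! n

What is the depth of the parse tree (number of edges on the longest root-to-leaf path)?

6

[S [A [B ( [S [A [B n]]] )]] % [S [A [B n]] % [S [A [B ! [B n]]]]]]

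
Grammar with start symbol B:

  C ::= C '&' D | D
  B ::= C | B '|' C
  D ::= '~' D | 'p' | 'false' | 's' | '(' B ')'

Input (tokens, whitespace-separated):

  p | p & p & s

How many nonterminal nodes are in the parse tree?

10

[B [B [C [D p]]] | [C [C [C [D p]] & [D p]] & [D s]]]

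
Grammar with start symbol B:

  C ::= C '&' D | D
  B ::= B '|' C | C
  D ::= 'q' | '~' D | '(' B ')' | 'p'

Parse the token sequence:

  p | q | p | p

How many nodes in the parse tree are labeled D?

[B [B [B [B [C [D p]]] | [C [D q]]] | [C [D p]]] | [C [D p]]]

4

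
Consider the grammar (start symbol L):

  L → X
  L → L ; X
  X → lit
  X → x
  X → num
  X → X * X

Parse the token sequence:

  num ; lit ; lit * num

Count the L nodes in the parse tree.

3

[L [L [L [X num]] ; [X lit]] ; [X [X lit] * [X num]]]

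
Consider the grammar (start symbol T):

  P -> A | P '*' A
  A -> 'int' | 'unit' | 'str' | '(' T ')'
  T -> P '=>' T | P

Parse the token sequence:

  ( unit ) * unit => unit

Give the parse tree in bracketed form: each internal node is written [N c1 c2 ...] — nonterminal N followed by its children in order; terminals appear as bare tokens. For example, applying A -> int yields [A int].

[T [P [P [A ( [T [P [A unit]]] )]] * [A unit]] => [T [P [A unit]]]]

T
P => T
P * A => T
A * A => T
( T ) * A => T
( P ) * A => T
( A ) * A => T
( unit ) * A => T
( unit ) * unit => T
( unit ) * unit => P
( unit ) * unit => A
( unit ) * unit => unit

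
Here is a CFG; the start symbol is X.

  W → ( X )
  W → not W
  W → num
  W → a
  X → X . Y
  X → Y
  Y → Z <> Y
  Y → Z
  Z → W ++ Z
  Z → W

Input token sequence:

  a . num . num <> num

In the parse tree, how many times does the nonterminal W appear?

4

[X [X [X [Y [Z [W a]]]] . [Y [Z [W num]]]] . [Y [Z [W num]] <> [Y [Z [W num]]]]]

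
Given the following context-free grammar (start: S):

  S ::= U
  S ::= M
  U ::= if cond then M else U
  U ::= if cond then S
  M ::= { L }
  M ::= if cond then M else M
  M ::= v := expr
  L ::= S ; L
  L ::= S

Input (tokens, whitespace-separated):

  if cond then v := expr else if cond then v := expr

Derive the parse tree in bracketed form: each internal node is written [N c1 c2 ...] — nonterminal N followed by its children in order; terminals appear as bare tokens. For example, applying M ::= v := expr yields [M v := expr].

S
U
if cond then M else U
if cond then v := expr else U
if cond then v := expr else if cond then S
if cond then v := expr else if cond then M
if cond then v := expr else if cond then v := expr

[S [U if cond then [M v := expr] else [U if cond then [S [M v := expr]]]]]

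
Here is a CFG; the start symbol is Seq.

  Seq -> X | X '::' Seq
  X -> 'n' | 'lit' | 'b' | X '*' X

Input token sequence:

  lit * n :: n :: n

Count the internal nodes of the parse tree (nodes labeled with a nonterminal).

[Seq [X [X lit] * [X n]] :: [Seq [X n] :: [Seq [X n]]]]

8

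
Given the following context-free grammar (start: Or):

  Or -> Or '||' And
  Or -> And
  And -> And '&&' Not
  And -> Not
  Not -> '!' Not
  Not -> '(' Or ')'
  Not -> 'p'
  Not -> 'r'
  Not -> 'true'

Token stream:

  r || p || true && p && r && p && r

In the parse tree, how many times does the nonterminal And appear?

7

[Or [Or [Or [And [Not r]]] || [And [Not p]]] || [And [And [And [And [And [Not true]] && [Not p]] && [Not r]] && [Not p]] && [Not r]]]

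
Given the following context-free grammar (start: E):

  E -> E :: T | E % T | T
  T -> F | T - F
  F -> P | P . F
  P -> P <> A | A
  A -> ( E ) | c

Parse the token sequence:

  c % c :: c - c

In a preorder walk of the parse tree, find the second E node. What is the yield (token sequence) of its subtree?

[E [E [E [T [F [P [A c]]]]] % [T [F [P [A c]]]]] :: [T [T [F [P [A c]]]] - [F [P [A c]]]]]

c % c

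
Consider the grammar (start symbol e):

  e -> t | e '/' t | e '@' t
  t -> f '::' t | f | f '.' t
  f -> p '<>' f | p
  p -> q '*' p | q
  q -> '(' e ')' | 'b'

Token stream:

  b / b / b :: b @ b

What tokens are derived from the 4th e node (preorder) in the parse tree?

b

[e [e [e [e [t [f [p [q b]]]]] / [t [f [p [q b]]]]] / [t [f [p [q b]]] :: [t [f [p [q b]]]]]] @ [t [f [p [q b]]]]]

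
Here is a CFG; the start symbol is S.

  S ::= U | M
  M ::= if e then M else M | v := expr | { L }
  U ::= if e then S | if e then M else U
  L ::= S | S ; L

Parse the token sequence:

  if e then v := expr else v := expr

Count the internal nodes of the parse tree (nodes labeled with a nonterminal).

4

[S [M if e then [M v := expr] else [M v := expr]]]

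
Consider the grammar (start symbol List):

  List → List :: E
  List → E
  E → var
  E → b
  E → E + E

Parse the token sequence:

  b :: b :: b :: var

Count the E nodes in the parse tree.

[List [List [List [List [E b]] :: [E b]] :: [E b]] :: [E var]]

4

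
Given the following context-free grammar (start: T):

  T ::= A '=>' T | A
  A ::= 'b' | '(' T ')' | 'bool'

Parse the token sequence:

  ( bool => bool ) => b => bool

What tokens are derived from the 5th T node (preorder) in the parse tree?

[T [A ( [T [A bool] => [T [A bool]]] )] => [T [A b] => [T [A bool]]]]

bool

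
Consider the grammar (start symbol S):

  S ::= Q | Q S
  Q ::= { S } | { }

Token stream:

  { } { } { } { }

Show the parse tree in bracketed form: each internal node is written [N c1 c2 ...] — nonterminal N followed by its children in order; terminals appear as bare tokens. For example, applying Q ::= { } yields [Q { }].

[S [Q { }] [S [Q { }] [S [Q { }] [S [Q { }]]]]]

S
Q S
{ } S
{ } Q S
{ } { } S
{ } { } Q S
{ } { } { } S
{ } { } { } Q
{ } { } { } { }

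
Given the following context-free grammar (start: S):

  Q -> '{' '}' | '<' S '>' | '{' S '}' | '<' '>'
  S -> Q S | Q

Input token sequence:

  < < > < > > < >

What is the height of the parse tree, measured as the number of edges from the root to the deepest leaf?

5

[S [Q < [S [Q < >] [S [Q < >]]] >] [S [Q < >]]]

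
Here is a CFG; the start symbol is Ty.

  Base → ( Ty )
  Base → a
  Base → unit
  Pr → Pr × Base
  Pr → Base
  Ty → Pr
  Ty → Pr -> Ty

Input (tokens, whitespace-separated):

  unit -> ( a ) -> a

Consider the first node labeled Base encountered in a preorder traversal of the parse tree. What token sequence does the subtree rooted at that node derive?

unit

[Ty [Pr [Base unit]] -> [Ty [Pr [Base ( [Ty [Pr [Base a]]] )]] -> [Ty [Pr [Base a]]]]]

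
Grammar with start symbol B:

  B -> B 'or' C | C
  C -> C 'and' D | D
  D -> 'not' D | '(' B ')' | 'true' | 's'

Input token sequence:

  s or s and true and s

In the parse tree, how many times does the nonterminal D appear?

[B [B [C [D s]]] or [C [C [C [D s]] and [D true]] and [D s]]]

4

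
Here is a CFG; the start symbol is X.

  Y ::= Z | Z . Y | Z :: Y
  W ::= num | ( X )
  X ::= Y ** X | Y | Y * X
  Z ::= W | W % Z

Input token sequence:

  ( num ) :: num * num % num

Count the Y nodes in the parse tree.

4

[X [Y [Z [W ( [X [Y [Z [W num]]]] )]] :: [Y [Z [W num]]]] * [X [Y [Z [W num] % [Z [W num]]]]]]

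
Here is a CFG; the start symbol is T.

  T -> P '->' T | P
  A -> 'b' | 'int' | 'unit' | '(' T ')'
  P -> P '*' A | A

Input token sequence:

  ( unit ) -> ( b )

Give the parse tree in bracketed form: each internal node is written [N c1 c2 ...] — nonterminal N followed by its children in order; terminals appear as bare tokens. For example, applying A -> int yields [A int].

[T [P [A ( [T [P [A unit]]] )]] -> [T [P [A ( [T [P [A b]]] )]]]]

T
P -> T
A -> T
( T ) -> T
( P ) -> T
( A ) -> T
( unit ) -> T
( unit ) -> P
( unit ) -> A
( unit ) -> ( T )
( unit ) -> ( P )
( unit ) -> ( A )
( unit ) -> ( b )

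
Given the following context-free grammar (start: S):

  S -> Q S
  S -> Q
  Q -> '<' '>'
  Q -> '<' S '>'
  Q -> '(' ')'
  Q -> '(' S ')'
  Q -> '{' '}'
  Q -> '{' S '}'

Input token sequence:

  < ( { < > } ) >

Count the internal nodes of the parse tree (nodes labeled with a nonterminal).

[S [Q < [S [Q ( [S [Q { [S [Q < >]] }]] )]] >]]

8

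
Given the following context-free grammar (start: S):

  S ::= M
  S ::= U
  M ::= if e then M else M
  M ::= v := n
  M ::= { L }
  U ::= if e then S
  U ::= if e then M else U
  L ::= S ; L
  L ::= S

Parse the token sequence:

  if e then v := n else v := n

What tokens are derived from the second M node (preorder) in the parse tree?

v := n

[S [M if e then [M v := n] else [M v := n]]]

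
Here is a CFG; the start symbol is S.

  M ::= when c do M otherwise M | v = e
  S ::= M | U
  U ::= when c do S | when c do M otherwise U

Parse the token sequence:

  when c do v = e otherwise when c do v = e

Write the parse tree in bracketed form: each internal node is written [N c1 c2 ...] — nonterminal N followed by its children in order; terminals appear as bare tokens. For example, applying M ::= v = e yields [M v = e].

S
U
when c do M otherwise U
when c do v = e otherwise U
when c do v = e otherwise when c do S
when c do v = e otherwise when c do M
when c do v = e otherwise when c do v = e

[S [U when c do [M v = e] otherwise [U when c do [S [M v = e]]]]]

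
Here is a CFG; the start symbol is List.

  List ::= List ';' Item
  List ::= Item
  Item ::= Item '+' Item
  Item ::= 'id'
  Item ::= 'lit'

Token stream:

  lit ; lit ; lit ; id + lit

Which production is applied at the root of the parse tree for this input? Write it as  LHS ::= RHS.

[List [List [List [List [Item lit]] ; [Item lit]] ; [Item lit]] ; [Item [Item id] + [Item lit]]]

List ::= List ';' Item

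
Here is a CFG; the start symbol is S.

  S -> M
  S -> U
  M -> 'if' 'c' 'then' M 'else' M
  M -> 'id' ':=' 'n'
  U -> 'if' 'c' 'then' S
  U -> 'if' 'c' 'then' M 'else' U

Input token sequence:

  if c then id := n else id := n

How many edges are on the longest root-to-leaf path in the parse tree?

[S [M if c then [M id := n] else [M id := n]]]

3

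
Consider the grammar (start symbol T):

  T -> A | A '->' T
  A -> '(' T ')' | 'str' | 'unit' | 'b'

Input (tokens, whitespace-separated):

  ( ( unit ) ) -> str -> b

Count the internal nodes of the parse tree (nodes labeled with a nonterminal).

10

[T [A ( [T [A ( [T [A unit]] )]] )] -> [T [A str] -> [T [A b]]]]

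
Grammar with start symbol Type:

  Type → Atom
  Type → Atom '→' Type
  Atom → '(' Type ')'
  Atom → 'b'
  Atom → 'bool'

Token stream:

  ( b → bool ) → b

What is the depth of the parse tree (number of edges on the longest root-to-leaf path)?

5

[Type [Atom ( [Type [Atom b] → [Type [Atom bool]]] )] → [Type [Atom b]]]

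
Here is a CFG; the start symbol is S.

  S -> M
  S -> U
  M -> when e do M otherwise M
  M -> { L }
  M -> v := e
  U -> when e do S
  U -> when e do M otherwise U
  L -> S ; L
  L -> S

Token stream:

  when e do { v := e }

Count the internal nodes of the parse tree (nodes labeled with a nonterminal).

7

[S [U when e do [S [M { [L [S [M v := e]]] }]]]]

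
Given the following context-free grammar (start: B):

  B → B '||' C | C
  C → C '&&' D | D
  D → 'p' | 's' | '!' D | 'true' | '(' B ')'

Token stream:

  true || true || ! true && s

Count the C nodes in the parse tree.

[B [B [B [C [D true]]] || [C [D true]]] || [C [C [D ! [D true]]] && [D s]]]

4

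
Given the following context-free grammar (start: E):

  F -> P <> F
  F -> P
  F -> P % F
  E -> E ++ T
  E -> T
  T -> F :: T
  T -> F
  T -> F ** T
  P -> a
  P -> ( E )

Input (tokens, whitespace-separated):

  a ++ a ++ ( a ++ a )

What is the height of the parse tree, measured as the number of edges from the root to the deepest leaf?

[E [E [E [T [F [P a]]]] ++ [T [F [P a]]]] ++ [T [F [P ( [E [E [T [F [P a]]]] ++ [T [F [P a]]]] )]]]]

9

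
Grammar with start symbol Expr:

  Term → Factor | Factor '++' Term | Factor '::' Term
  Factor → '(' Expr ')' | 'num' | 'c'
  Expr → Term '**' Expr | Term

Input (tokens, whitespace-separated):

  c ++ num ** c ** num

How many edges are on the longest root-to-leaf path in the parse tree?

[Expr [Term [Factor c] ++ [Term [Factor num]]] ** [Expr [Term [Factor c]] ** [Expr [Term [Factor num]]]]]

5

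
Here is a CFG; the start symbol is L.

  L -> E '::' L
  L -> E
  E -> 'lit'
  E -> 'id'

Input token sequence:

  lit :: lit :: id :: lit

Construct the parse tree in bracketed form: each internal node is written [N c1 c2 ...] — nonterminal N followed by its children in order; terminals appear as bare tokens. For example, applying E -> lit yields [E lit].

L
E :: L
lit :: L
lit :: E :: L
lit :: lit :: L
lit :: lit :: E :: L
lit :: lit :: id :: L
lit :: lit :: id :: E
lit :: lit :: id :: lit

[L [E lit] :: [L [E lit] :: [L [E id] :: [L [E lit]]]]]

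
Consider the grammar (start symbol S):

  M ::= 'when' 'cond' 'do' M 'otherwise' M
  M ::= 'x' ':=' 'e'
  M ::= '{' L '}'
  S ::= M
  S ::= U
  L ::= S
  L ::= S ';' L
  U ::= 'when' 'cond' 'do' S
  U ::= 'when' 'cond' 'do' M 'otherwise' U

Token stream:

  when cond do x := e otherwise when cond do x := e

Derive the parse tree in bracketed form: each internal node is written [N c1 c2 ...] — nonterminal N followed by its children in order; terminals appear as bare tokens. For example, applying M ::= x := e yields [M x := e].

S
U
when cond do M otherwise U
when cond do x := e otherwise U
when cond do x := e otherwise when cond do S
when cond do x := e otherwise when cond do M
when cond do x := e otherwise when cond do x := e

[S [U when cond do [M x := e] otherwise [U when cond do [S [M x := e]]]]]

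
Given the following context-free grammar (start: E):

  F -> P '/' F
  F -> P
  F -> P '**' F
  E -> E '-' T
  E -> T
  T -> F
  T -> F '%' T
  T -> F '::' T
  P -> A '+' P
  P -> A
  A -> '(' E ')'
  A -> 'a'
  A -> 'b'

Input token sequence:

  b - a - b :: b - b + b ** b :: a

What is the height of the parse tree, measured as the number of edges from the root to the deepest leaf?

8

[E [E [E [E [T [F [P [A b]]]]] - [T [F [P [A a]]]]] - [T [F [P [A b]]] :: [T [F [P [A b]]]]]] - [T [F [P [A b] + [P [A b]]] ** [F [P [A b]]]] :: [T [F [P [A a]]]]]]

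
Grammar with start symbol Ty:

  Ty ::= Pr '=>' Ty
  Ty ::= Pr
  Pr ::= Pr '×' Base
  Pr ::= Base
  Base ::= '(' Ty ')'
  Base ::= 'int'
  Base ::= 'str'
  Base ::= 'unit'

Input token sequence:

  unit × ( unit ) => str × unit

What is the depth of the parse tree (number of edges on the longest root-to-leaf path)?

[Ty [Pr [Pr [Base unit]] × [Base ( [Ty [Pr [Base unit]]] )]] => [Ty [Pr [Pr [Base str]] × [Base unit]]]]

6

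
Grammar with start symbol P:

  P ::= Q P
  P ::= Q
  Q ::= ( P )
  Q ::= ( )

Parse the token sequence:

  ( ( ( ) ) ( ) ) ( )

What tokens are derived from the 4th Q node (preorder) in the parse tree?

[P [Q ( [P [Q ( [P [Q ( )]] )] [P [Q ( )]]] )] [P [Q ( )]]]

( )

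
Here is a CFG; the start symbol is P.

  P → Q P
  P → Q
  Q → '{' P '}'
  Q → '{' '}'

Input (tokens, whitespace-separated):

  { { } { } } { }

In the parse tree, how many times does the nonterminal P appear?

4

[P [Q { [P [Q { }] [P [Q { }]]] }] [P [Q { }]]]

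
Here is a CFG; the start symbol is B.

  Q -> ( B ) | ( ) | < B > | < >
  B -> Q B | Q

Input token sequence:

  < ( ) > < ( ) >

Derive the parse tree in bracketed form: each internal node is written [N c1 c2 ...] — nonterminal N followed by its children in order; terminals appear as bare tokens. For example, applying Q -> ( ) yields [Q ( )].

B
Q B
< B > B
< Q > B
< ( ) > B
< ( ) > Q
< ( ) > < B >
< ( ) > < Q >
< ( ) > < ( ) >

[B [Q < [B [Q ( )]] >] [B [Q < [B [Q ( )]] >]]]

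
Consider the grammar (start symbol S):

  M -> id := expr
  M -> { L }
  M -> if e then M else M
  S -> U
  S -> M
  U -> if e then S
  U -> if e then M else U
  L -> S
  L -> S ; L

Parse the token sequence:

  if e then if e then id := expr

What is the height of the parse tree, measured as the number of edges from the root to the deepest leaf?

6

[S [U if e then [S [U if e then [S [M id := expr]]]]]]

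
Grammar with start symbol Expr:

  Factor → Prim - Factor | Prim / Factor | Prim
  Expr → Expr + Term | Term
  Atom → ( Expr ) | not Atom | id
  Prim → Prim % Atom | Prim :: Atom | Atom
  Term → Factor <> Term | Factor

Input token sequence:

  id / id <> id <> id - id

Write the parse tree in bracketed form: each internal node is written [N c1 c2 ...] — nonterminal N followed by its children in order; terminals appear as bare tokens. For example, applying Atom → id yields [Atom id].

Expr
Term
Factor <> Term
Prim / Factor <> Term
Atom / Factor <> Term
id / Factor <> Term
id / Prim <> Term
id / Atom <> Term
id / id <> Term
id / id <> Factor <> Term
id / id <> Prim <> Term
id / id <> Atom <> Term
id / id <> id <> Term
id / id <> id <> Factor
id / id <> id <> Prim - Factor
id / id <> id <> Atom - Factor
id / id <> id <> id - Factor
id / id <> id <> id - Prim
id / id <> id <> id - Atom
id / id <> id <> id - id

[Expr [Term [Factor [Prim [Atom id]] / [Factor [Prim [Atom id]]]] <> [Term [Factor [Prim [Atom id]]] <> [Term [Factor [Prim [Atom id]] - [Factor [Prim [Atom id]]]]]]]]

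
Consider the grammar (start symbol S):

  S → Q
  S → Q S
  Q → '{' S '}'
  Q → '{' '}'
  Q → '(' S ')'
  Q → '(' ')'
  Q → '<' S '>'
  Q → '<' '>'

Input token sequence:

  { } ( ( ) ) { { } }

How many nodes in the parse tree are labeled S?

[S [Q { }] [S [Q ( [S [Q ( )]] )] [S [Q { [S [Q { }]] }]]]]

5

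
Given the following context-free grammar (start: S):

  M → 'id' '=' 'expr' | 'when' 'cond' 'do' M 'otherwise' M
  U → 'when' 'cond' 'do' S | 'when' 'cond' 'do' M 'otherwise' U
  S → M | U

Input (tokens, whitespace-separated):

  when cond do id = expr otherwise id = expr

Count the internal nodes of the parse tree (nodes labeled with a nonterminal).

[S [M when cond do [M id = expr] otherwise [M id = expr]]]

4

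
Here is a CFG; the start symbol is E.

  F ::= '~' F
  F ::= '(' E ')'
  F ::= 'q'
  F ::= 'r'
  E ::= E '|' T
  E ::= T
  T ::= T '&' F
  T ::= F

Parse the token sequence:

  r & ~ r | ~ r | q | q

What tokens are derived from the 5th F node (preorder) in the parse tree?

r

[E [E [E [E [T [T [F r]] & [F ~ [F r]]]] | [T [F ~ [F r]]]] | [T [F q]]] | [T [F q]]]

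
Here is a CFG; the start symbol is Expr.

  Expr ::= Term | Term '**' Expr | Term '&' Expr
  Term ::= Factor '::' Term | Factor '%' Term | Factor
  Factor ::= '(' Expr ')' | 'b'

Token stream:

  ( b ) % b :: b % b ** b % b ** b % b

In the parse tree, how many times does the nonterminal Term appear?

[Expr [Term [Factor ( [Expr [Term [Factor b]]] )] % [Term [Factor b] :: [Term [Factor b] % [Term [Factor b]]]]] ** [Expr [Term [Factor b] % [Term [Factor b]]] ** [Expr [Term [Factor b] % [Term [Factor b]]]]]]

9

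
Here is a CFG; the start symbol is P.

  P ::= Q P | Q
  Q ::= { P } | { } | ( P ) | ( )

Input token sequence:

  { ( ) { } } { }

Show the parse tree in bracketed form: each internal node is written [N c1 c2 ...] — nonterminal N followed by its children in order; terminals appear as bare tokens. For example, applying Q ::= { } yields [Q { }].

[P [Q { [P [Q ( )] [P [Q { }]]] }] [P [Q { }]]]

P
Q P
{ P } P
{ Q P } P
{ ( ) P } P
{ ( ) Q } P
{ ( ) { } } P
{ ( ) { } } Q
{ ( ) { } } { }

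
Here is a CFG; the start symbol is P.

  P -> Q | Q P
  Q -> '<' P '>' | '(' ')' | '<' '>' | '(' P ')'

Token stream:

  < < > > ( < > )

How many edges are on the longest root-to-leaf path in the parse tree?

5

[P [Q < [P [Q < >]] >] [P [Q ( [P [Q < >]] )]]]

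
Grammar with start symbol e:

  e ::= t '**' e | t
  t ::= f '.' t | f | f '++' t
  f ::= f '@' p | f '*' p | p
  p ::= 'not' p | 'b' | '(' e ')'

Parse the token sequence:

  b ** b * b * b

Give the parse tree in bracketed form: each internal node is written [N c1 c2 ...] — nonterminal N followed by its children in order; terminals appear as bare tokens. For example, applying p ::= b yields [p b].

e
t ** e
f ** e
p ** e
b ** e
b ** t
b ** f
b ** f * p
b ** f * p * p
b ** p * p * p
b ** b * p * p
b ** b * b * p
b ** b * b * b

[e [t [f [p b]]] ** [e [t [f [f [f [p b]] * [p b]] * [p b]]]]]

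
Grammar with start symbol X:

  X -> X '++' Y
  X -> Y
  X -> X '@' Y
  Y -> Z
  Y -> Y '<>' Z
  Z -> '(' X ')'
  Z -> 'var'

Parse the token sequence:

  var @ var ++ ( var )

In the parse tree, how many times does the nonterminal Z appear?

4

[X [X [X [Y [Z var]]] @ [Y [Z var]]] ++ [Y [Z ( [X [Y [Z var]]] )]]]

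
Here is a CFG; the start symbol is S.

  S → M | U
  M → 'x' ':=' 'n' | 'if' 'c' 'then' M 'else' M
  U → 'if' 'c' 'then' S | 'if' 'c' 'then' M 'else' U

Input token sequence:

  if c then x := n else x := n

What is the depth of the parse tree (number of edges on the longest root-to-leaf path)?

3

[S [M if c then [M x := n] else [M x := n]]]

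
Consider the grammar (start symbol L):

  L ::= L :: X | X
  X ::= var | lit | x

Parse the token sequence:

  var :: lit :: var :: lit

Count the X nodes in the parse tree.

[L [L [L [L [X var]] :: [X lit]] :: [X var]] :: [X lit]]

4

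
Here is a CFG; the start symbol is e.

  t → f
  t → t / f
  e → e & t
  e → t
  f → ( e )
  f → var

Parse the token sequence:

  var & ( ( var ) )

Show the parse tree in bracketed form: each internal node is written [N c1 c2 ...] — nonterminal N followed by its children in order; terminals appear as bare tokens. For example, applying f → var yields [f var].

e
e & t
t & t
f & t
var & t
var & f
var & ( e )
var & ( t )
var & ( f )
var & ( ( e ) )
var & ( ( t ) )
var & ( ( f ) )
var & ( ( var ) )

[e [e [t [f var]]] & [t [f ( [e [t [f ( [e [t [f var]]] )]]] )]]]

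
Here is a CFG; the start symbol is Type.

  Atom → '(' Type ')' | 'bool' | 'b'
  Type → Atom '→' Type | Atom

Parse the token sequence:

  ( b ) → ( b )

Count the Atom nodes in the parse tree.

[Type [Atom ( [Type [Atom b]] )] → [Type [Atom ( [Type [Atom b]] )]]]

4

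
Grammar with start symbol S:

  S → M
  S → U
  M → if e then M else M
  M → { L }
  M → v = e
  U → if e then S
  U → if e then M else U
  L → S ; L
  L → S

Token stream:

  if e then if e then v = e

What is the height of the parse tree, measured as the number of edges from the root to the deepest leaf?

6

[S [U if e then [S [U if e then [S [M v = e]]]]]]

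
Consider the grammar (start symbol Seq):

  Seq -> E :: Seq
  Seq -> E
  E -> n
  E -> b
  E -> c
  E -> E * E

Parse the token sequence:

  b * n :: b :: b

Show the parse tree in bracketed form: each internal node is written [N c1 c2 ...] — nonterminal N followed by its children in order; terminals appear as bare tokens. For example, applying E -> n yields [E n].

Seq
E :: Seq
E * E :: Seq
b * E :: Seq
b * n :: Seq
b * n :: E :: Seq
b * n :: b :: Seq
b * n :: b :: E
b * n :: b :: b

[Seq [E [E b] * [E n]] :: [Seq [E b] :: [Seq [E b]]]]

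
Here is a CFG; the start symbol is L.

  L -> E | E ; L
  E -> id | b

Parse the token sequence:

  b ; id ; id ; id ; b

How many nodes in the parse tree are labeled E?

5

[L [E b] ; [L [E id] ; [L [E id] ; [L [E id] ; [L [E b]]]]]]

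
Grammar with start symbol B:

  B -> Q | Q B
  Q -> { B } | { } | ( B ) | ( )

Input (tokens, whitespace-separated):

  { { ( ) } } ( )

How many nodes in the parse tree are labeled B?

[B [Q { [B [Q { [B [Q ( )]] }]] }] [B [Q ( )]]]

4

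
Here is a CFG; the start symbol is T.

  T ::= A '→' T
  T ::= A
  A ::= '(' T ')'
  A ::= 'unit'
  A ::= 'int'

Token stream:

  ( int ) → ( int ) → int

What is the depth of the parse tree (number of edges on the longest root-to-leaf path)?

[T [A ( [T [A int]] )] → [T [A ( [T [A int]] )] → [T [A int]]]]

5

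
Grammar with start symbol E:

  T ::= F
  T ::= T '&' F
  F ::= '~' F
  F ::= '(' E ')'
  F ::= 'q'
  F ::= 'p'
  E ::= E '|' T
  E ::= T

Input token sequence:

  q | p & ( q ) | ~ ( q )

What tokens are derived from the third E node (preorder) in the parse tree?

[E [E [E [T [F q]]] | [T [T [F p]] & [F ( [E [T [F q]]] )]]] | [T [F ~ [F ( [E [T [F q]]] )]]]]

q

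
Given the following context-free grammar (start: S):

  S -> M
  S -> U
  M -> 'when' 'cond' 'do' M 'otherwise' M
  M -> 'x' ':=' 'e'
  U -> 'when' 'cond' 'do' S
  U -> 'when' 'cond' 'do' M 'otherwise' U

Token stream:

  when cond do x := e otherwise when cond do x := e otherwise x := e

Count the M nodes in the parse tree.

[S [M when cond do [M x := e] otherwise [M when cond do [M x := e] otherwise [M x := e]]]]

5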